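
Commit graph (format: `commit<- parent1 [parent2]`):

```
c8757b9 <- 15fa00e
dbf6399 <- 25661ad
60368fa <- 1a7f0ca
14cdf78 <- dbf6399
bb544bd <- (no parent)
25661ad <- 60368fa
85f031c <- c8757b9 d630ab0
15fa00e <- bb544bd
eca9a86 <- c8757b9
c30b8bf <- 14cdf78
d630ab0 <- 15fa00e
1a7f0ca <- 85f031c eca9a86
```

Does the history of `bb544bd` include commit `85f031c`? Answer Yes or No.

No

Ancestors of bb544bd: {bb544bd}.
85f031c is not in that set, so it is not an ancestor of bb544bd.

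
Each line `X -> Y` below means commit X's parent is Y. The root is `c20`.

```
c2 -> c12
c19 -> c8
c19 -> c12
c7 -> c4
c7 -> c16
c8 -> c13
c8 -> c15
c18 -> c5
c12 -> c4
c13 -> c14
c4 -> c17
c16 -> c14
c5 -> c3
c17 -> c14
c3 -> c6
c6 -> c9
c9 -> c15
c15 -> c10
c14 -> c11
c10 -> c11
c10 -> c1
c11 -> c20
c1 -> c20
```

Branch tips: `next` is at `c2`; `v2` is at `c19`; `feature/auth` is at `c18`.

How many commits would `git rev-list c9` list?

6

Walking parent pointers from c9: reachable set = {c1, c10, c11, c15, c20, c9}.
That is 6 commits.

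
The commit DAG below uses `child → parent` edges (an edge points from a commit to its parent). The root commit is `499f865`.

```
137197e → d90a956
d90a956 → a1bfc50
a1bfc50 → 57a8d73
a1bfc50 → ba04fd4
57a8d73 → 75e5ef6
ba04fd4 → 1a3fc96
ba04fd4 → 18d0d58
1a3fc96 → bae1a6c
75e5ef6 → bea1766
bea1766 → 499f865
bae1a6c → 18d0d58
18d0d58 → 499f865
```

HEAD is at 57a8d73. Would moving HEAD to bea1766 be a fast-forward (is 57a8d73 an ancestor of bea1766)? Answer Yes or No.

No

A fast-forward from 57a8d73 to bea1766 is possible iff 57a8d73 is an ancestor of bea1766.
Ancestors of bea1766: {499f865, bea1766}.
57a8d73 is not among them, so fast-forward is not possible.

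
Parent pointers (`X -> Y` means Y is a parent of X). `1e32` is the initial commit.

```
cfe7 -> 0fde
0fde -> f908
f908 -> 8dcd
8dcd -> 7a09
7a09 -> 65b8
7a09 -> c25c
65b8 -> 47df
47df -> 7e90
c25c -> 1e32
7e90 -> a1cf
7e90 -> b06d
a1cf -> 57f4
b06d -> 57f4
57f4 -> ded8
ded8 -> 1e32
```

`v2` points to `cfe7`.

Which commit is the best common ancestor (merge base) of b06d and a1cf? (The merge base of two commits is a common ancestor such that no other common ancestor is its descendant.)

57f4

Ancestors of b06d: {1e32, 57f4, b06d, ded8}.
Ancestors of a1cf: {1e32, 57f4, a1cf, ded8}.
Common ancestors: {1e32, 57f4, ded8}.
Among these, 57f4 is not an ancestor of any other common ancestor — it is the merge base.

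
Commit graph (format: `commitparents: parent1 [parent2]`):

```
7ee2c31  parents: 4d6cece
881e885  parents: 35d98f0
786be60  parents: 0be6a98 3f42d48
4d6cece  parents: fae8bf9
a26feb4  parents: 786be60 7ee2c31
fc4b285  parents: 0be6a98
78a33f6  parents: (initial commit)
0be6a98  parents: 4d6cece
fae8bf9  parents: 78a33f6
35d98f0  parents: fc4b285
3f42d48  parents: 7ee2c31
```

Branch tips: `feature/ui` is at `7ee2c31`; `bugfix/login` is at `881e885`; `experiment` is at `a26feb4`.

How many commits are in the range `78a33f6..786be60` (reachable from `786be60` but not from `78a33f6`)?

6

Reachable from 786be60: {0be6a98, 3f42d48, 4d6cece, 786be60, 78a33f6, 7ee2c31, fae8bf9}.
Reachable from 78a33f6: {78a33f6}.
In 786be60's history but not 78a33f6's: {0be6a98, 3f42d48, 4d6cece, 786be60, 7ee2c31, fae8bf9} — 6 commits.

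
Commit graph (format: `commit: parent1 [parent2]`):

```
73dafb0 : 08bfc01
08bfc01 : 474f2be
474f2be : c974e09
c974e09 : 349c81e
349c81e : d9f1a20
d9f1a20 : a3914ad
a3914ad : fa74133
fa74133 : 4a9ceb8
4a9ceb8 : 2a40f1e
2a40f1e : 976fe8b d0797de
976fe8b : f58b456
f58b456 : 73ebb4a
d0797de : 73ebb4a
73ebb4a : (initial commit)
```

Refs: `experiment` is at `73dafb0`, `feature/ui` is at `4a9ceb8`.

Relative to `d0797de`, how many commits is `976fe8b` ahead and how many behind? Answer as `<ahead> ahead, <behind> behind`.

2 ahead, 1 behind

Reachable from 976fe8b: {73ebb4a, 976fe8b, f58b456}.
Reachable from d0797de: {73ebb4a, d0797de}.
Only in 976fe8b's history (ahead): {976fe8b, f58b456} — 2.
Only in d0797de's history (behind): {d0797de} — 1.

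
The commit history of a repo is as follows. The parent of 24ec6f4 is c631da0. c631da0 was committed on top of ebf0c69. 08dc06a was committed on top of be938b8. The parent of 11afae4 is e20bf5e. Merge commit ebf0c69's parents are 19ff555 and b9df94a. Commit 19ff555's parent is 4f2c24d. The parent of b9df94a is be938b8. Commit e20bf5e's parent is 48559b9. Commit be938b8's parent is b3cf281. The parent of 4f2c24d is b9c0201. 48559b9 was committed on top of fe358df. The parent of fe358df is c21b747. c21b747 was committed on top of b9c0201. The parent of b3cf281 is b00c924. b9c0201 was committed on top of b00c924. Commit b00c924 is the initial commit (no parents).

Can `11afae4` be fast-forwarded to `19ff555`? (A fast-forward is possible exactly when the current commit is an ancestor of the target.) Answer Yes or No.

A fast-forward from 11afae4 to 19ff555 is possible iff 11afae4 is an ancestor of 19ff555.
Ancestors of 19ff555: {19ff555, 4f2c24d, b00c924, b9c0201}.
11afae4 is not among them, so fast-forward is not possible.

No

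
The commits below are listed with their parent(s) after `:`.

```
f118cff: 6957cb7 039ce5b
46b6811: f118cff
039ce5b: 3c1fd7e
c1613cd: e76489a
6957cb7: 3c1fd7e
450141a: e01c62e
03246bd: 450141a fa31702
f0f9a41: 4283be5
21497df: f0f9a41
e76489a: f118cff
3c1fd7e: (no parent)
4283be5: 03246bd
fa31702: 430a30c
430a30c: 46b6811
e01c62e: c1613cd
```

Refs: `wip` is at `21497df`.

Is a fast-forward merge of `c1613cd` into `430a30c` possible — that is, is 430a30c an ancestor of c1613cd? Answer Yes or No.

No

A fast-forward from 430a30c to c1613cd is possible iff 430a30c is an ancestor of c1613cd.
Ancestors of c1613cd: {039ce5b, 3c1fd7e, 6957cb7, c1613cd, e76489a, f118cff}.
430a30c is not among them, so fast-forward is not possible.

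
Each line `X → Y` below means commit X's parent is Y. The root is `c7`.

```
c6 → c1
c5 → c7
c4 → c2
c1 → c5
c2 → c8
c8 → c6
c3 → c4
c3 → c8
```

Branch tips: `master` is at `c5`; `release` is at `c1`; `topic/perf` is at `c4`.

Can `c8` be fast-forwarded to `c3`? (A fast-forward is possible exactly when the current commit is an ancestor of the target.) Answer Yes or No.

A fast-forward from c8 to c3 is possible iff c8 is an ancestor of c3.
Ancestors of c3: {c1, c2, c3, c4, c5, c6, c7, c8}.
c8 is among them, so fast-forward is possible.

Yes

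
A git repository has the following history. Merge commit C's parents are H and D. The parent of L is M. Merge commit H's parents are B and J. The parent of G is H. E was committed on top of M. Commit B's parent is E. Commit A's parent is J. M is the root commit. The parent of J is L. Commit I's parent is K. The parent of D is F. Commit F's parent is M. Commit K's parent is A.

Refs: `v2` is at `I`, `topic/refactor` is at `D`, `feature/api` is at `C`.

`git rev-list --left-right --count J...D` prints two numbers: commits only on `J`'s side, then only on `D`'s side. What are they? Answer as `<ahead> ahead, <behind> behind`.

Reachable from J: {J, L, M}.
Reachable from D: {D, F, M}.
Only in J's history (ahead): {J, L} — 2.
Only in D's history (behind): {D, F} — 2.

2 ahead, 2 behind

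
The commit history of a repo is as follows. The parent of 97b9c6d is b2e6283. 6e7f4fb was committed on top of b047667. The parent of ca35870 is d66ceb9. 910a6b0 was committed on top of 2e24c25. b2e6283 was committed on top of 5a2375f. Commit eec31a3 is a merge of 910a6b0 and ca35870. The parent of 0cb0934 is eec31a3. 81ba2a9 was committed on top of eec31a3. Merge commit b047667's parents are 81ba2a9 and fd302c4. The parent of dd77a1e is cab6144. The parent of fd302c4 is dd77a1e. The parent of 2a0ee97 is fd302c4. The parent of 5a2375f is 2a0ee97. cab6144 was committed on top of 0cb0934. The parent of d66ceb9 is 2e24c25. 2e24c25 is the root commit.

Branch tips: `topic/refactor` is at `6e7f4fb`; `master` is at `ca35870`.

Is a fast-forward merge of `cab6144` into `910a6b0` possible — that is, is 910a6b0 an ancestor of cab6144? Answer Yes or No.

Yes

A fast-forward from 910a6b0 to cab6144 is possible iff 910a6b0 is an ancestor of cab6144.
Ancestors of cab6144: {0cb0934, 2e24c25, 910a6b0, ca35870, cab6144, d66ceb9, eec31a3}.
910a6b0 is among them, so fast-forward is possible.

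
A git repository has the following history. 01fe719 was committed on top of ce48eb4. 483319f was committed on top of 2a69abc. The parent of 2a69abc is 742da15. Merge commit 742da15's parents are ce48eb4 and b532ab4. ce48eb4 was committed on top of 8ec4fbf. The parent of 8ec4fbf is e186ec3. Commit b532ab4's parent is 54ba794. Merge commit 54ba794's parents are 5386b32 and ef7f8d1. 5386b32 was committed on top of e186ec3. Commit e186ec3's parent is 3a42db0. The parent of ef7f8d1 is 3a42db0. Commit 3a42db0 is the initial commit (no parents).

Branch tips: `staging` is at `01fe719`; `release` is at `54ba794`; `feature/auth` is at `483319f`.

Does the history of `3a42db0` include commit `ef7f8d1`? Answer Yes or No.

Ancestors of 3a42db0: {3a42db0}.
ef7f8d1 is not in that set, so it is not an ancestor of 3a42db0.

No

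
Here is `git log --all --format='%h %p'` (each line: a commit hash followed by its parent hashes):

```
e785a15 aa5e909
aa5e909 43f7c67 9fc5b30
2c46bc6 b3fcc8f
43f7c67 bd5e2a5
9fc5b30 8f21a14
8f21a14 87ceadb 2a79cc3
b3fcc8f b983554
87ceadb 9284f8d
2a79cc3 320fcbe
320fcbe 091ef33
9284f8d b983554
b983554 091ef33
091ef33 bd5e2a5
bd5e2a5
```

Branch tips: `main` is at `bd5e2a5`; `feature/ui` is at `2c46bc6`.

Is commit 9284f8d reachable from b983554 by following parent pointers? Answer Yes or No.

Ancestors of b983554: {091ef33, b983554, bd5e2a5}.
9284f8d is not in that set, so it is not an ancestor of b983554.

No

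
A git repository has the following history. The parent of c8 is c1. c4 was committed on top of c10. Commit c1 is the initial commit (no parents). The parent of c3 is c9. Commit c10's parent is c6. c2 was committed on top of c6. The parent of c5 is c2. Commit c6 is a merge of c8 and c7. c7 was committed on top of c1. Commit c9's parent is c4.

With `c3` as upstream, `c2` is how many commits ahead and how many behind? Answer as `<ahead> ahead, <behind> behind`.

1 ahead, 4 behind

Reachable from c2: {c1, c2, c6, c7, c8}.
Reachable from c3: {c1, c10, c3, c4, c6, c7, c8, c9}.
Only in c2's history (ahead): {c2} — 1.
Only in c3's history (behind): {c10, c3, c4, c9} — 4.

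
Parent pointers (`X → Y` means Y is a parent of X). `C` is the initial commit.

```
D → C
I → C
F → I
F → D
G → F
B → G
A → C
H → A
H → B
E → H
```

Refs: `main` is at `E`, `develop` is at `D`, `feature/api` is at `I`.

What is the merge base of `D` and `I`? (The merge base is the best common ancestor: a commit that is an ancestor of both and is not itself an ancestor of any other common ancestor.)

Ancestors of D: {C, D}.
Ancestors of I: {C, I}.
Common ancestors: {C}.
The only common ancestor is C, so it is the merge base.

C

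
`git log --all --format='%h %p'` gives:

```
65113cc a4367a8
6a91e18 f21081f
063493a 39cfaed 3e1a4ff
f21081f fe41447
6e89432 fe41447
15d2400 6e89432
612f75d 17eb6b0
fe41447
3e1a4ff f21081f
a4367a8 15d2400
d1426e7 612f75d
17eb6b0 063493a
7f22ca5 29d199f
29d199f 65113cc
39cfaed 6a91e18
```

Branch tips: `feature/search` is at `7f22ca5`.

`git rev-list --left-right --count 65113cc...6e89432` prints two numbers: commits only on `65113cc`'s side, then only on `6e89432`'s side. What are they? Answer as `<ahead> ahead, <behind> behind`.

Reachable from 65113cc: {15d2400, 65113cc, 6e89432, a4367a8, fe41447}.
Reachable from 6e89432: {6e89432, fe41447}.
Only in 65113cc's history (ahead): {15d2400, 65113cc, a4367a8} — 3.
Only in 6e89432's history (behind): {} — 0.

3 ahead, 0 behind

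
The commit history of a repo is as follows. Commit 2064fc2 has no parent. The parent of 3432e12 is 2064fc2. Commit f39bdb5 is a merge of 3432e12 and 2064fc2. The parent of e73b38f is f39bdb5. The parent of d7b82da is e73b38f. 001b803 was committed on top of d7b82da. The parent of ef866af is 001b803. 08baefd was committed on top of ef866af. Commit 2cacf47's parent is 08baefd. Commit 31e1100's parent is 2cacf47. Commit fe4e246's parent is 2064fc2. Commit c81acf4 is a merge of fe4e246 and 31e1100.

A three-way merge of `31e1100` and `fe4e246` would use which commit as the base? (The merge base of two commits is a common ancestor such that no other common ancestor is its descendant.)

Ancestors of 31e1100: {001b803, 08baefd, 2064fc2, 2cacf47, 31e1100, 3432e12, d7b82da, e73b38f, ef866af, f39bdb5}.
Ancestors of fe4e246: {2064fc2, fe4e246}.
Common ancestors: {2064fc2}.
The only common ancestor is 2064fc2, so it is the merge base.

2064fc2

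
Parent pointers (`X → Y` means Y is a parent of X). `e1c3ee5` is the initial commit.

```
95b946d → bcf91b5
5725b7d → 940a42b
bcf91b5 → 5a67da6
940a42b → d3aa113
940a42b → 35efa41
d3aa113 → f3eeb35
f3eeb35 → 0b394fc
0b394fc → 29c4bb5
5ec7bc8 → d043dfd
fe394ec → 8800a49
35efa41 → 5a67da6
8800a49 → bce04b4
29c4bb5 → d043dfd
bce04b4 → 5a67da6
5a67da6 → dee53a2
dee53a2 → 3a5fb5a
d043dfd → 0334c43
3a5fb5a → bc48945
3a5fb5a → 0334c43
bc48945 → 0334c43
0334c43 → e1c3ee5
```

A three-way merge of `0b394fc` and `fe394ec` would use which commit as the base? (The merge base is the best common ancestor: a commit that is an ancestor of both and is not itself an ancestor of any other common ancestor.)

Ancestors of 0b394fc: {0334c43, 0b394fc, 29c4bb5, d043dfd, e1c3ee5}.
Ancestors of fe394ec: {0334c43, 3a5fb5a, 5a67da6, 8800a49, bc48945, bce04b4, dee53a2, e1c3ee5, fe394ec}.
Common ancestors: {0334c43, e1c3ee5}.
Among these, 0334c43 is not an ancestor of any other common ancestor — it is the merge base.

0334c43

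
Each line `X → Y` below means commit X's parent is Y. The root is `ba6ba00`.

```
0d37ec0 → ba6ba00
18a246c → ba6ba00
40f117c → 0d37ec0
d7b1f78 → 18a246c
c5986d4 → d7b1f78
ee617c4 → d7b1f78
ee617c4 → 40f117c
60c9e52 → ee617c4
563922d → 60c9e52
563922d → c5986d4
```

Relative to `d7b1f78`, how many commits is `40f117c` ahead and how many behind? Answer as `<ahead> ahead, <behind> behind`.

Reachable from 40f117c: {0d37ec0, 40f117c, ba6ba00}.
Reachable from d7b1f78: {18a246c, ba6ba00, d7b1f78}.
Only in 40f117c's history (ahead): {0d37ec0, 40f117c} — 2.
Only in d7b1f78's history (behind): {18a246c, d7b1f78} — 2.

2 ahead, 2 behind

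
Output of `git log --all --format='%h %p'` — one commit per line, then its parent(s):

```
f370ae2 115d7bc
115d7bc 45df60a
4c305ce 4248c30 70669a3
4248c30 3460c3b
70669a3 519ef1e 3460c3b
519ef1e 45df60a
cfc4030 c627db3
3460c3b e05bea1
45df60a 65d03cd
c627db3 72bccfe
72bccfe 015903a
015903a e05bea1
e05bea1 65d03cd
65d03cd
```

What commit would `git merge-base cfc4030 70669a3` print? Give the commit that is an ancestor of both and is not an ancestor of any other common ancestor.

Ancestors of cfc4030: {015903a, 65d03cd, 72bccfe, c627db3, cfc4030, e05bea1}.
Ancestors of 70669a3: {3460c3b, 45df60a, 519ef1e, 65d03cd, 70669a3, e05bea1}.
Common ancestors: {65d03cd, e05bea1}.
Among these, e05bea1 is not an ancestor of any other common ancestor — it is the merge base.

e05bea1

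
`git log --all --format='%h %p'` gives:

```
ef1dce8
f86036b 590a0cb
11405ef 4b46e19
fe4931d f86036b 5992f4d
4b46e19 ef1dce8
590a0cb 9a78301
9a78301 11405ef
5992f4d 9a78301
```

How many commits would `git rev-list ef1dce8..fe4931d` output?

Reachable from fe4931d: {11405ef, 4b46e19, 590a0cb, 5992f4d, 9a78301, ef1dce8, f86036b, fe4931d}.
Reachable from ef1dce8: {ef1dce8}.
In fe4931d's history but not ef1dce8's: {11405ef, 4b46e19, 590a0cb, 5992f4d, 9a78301, f86036b, fe4931d} — 7 commits.

7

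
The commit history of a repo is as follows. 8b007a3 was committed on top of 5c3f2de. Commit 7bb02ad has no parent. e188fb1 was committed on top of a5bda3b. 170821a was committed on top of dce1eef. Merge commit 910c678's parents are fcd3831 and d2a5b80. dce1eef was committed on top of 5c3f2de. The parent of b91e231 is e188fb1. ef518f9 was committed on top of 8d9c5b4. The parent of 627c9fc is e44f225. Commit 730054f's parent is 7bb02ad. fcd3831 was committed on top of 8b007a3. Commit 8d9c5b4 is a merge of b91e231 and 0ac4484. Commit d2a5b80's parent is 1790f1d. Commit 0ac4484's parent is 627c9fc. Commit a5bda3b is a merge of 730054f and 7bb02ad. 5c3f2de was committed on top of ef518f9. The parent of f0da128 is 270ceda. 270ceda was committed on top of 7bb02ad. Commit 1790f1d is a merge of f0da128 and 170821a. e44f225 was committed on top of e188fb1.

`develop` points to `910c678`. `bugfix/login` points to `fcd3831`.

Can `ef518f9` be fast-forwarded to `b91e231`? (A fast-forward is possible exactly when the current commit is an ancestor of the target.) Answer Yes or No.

A fast-forward from ef518f9 to b91e231 is possible iff ef518f9 is an ancestor of b91e231.
Ancestors of b91e231: {730054f, 7bb02ad, a5bda3b, b91e231, e188fb1}.
ef518f9 is not among them, so fast-forward is not possible.

No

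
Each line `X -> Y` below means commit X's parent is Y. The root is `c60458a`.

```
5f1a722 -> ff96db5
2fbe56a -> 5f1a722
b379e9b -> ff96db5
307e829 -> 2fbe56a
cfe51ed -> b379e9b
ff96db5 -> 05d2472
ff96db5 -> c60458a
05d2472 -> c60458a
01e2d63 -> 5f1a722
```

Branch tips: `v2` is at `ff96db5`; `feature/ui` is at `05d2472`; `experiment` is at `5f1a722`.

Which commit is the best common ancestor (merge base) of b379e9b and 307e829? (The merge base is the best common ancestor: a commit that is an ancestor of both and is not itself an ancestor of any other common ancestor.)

ff96db5

Ancestors of b379e9b: {05d2472, b379e9b, c60458a, ff96db5}.
Ancestors of 307e829: {05d2472, 2fbe56a, 307e829, 5f1a722, c60458a, ff96db5}.
Common ancestors: {05d2472, c60458a, ff96db5}.
Among these, ff96db5 is not an ancestor of any other common ancestor — it is the merge base.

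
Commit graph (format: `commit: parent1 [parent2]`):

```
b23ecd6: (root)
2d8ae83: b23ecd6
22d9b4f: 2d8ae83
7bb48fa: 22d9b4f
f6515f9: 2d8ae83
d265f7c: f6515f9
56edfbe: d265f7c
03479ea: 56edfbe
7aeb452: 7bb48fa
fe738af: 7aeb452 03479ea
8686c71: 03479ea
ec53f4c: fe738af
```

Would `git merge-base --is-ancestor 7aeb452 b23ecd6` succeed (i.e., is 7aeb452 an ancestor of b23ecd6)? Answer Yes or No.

No

Ancestors of b23ecd6: {b23ecd6}.
7aeb452 is not in that set, so it is not an ancestor of b23ecd6.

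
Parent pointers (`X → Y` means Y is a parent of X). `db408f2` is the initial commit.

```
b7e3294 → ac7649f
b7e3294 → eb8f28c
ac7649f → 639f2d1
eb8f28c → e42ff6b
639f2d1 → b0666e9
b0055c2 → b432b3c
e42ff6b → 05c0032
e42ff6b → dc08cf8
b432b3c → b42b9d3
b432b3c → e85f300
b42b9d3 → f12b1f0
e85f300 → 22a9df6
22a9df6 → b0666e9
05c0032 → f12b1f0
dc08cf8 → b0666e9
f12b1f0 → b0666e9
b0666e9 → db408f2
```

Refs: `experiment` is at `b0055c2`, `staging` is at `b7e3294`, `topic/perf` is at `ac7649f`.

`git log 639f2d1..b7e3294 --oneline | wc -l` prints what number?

Reachable from b7e3294: {05c0032, 639f2d1, ac7649f, b0666e9, b7e3294, db408f2, dc08cf8, e42ff6b, eb8f28c, f12b1f0}.
Reachable from 639f2d1: {639f2d1, b0666e9, db408f2}.
In b7e3294's history but not 639f2d1's: {05c0032, ac7649f, b7e3294, dc08cf8, e42ff6b, eb8f28c, f12b1f0} — 7 commits.

7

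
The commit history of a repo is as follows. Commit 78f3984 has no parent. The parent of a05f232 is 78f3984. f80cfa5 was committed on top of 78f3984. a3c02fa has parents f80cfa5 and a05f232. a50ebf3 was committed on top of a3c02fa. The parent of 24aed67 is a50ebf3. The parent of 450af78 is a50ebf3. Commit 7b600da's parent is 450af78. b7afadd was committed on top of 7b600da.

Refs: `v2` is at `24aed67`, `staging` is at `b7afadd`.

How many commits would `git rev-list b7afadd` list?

8

Walking parent pointers from b7afadd: reachable set = {450af78, 78f3984, 7b600da, a05f232, a3c02fa, a50ebf3, b7afadd, f80cfa5}.
That is 8 commits.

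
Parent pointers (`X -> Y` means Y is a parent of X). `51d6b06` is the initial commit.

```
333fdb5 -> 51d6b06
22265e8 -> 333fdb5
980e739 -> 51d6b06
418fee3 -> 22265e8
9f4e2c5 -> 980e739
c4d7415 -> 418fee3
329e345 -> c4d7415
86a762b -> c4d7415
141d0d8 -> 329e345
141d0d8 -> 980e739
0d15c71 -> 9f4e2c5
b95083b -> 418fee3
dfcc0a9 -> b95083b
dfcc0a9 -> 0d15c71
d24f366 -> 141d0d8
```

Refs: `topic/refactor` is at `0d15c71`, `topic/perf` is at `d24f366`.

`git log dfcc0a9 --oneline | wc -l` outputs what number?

Walking parent pointers from dfcc0a9: reachable set = {0d15c71, 22265e8, 333fdb5, 418fee3, 51d6b06, 980e739, 9f4e2c5, b95083b, dfcc0a9}.
That is 9 commits.

9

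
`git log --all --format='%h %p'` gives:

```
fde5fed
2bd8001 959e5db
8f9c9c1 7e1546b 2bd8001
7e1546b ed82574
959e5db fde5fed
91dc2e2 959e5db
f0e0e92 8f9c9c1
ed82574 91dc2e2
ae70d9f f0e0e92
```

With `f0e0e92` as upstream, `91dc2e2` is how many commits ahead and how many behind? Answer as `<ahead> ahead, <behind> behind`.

0 ahead, 5 behind

Reachable from 91dc2e2: {91dc2e2, 959e5db, fde5fed}.
Reachable from f0e0e92: {2bd8001, 7e1546b, 8f9c9c1, 91dc2e2, 959e5db, ed82574, f0e0e92, fde5fed}.
Only in 91dc2e2's history (ahead): {} — 0.
Only in f0e0e92's history (behind): {2bd8001, 7e1546b, 8f9c9c1, ed82574, f0e0e92} — 5.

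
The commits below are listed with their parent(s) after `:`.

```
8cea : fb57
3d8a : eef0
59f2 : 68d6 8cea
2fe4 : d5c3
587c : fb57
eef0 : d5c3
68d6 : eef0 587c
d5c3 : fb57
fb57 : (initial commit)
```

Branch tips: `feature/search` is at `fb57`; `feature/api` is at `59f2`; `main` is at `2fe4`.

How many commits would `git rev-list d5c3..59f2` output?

Reachable from 59f2: {587c, 59f2, 68d6, 8cea, d5c3, eef0, fb57}.
Reachable from d5c3: {d5c3, fb57}.
In 59f2's history but not d5c3's: {587c, 59f2, 68d6, 8cea, eef0} — 5 commits.

5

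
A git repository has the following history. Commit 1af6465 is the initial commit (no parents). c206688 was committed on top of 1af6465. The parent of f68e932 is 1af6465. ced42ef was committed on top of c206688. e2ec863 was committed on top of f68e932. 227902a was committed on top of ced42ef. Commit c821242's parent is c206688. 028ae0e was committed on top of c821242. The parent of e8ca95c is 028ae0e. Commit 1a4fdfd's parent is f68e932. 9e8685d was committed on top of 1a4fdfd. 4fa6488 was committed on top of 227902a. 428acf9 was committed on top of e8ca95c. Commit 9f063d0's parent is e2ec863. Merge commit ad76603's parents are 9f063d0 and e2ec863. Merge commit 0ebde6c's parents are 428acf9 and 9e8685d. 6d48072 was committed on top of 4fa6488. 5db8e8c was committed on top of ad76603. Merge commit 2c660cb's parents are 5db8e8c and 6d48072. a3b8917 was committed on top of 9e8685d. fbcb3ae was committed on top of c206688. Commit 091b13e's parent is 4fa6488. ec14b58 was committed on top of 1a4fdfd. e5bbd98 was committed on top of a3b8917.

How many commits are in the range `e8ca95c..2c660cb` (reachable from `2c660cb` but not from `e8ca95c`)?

Reachable from 2c660cb: {1af6465, 227902a, 2c660cb, 4fa6488, 5db8e8c, 6d48072, 9f063d0, ad76603, c206688, ced42ef, e2ec863, f68e932}.
Reachable from e8ca95c: {028ae0e, 1af6465, c206688, c821242, e8ca95c}.
In 2c660cb's history but not e8ca95c's: {227902a, 2c660cb, 4fa6488, 5db8e8c, 6d48072, 9f063d0, ad76603, ced42ef, e2ec863, f68e932} — 10 commits.

10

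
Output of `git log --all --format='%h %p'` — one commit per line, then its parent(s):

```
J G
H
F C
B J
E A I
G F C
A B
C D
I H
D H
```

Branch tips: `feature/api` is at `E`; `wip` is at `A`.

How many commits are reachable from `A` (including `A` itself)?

Walking parent pointers from A: reachable set = {A, B, C, D, F, G, H, J}.
That is 8 commits.

8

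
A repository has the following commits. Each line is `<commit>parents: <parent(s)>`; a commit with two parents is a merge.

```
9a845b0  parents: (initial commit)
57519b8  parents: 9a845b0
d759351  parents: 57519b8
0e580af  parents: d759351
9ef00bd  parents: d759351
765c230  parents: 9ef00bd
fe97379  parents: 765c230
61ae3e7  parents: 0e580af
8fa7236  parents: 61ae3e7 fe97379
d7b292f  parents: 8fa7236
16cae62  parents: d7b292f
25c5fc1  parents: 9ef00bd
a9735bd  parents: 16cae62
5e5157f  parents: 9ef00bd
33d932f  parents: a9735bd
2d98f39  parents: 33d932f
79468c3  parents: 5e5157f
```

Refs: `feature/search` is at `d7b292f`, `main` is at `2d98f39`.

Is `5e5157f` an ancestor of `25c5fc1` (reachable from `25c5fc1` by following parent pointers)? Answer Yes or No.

No

Ancestors of 25c5fc1: {25c5fc1, 57519b8, 9a845b0, 9ef00bd, d759351}.
5e5157f is not in that set, so it is not an ancestor of 25c5fc1.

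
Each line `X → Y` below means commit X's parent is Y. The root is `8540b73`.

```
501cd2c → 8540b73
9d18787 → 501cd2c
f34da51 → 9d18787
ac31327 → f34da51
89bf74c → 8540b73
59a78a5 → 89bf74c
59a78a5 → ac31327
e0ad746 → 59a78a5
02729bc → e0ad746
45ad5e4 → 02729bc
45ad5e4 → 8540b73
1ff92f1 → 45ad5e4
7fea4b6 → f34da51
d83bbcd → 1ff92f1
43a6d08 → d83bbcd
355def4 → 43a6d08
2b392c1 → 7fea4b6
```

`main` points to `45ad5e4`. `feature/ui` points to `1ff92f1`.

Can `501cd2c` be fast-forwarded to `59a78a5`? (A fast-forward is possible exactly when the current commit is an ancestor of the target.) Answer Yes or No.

Yes

A fast-forward from 501cd2c to 59a78a5 is possible iff 501cd2c is an ancestor of 59a78a5.
Ancestors of 59a78a5: {501cd2c, 59a78a5, 8540b73, 89bf74c, 9d18787, ac31327, f34da51}.
501cd2c is among them, so fast-forward is possible.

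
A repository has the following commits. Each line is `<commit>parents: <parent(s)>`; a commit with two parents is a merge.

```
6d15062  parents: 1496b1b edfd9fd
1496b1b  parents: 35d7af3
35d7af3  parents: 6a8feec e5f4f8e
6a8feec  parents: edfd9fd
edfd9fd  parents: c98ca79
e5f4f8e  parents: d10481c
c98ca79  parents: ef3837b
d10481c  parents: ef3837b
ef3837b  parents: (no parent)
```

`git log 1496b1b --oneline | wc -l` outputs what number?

8

Walking parent pointers from 1496b1b: reachable set = {1496b1b, 35d7af3, 6a8feec, c98ca79, d10481c, e5f4f8e, edfd9fd, ef3837b}.
That is 8 commits.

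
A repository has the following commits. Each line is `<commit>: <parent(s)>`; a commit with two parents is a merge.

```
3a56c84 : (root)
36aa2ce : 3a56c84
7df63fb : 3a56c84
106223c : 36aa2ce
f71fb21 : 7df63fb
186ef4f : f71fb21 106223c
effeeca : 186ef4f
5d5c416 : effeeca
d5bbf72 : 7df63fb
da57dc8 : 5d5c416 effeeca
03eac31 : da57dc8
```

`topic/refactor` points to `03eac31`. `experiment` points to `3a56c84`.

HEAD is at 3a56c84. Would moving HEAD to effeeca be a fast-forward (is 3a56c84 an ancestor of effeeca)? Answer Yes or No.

Yes

A fast-forward from 3a56c84 to effeeca is possible iff 3a56c84 is an ancestor of effeeca.
Ancestors of effeeca: {106223c, 186ef4f, 36aa2ce, 3a56c84, 7df63fb, effeeca, f71fb21}.
3a56c84 is among them, so fast-forward is possible.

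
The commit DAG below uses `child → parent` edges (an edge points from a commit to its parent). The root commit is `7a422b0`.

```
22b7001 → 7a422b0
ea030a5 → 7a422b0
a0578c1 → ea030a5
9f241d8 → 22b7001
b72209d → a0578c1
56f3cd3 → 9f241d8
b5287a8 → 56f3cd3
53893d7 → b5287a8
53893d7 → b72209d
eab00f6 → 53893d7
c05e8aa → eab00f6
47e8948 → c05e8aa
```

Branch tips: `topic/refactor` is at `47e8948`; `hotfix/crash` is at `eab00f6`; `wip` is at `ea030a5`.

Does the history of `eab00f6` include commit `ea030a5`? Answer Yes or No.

Ancestors of eab00f6 (commits reachable by following parents): {22b7001, 53893d7, 56f3cd3, 7a422b0, 9f241d8, a0578c1, b5287a8, b72209d, ea030a5, eab00f6}.
ea030a5 is in that set, so it is an ancestor of eab00f6.

Yes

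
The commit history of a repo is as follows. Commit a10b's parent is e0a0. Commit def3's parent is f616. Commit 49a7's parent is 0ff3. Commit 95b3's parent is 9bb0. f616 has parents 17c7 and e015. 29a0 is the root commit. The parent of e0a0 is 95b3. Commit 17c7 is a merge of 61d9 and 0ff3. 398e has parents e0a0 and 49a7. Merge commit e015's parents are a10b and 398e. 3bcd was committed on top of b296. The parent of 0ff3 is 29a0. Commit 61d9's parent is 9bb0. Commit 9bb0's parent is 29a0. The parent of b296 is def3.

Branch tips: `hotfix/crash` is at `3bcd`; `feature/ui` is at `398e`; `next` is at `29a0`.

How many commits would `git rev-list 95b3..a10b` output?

Reachable from a10b: {29a0, 95b3, 9bb0, a10b, e0a0}.
Reachable from 95b3: {29a0, 95b3, 9bb0}.
In a10b's history but not 95b3's: {a10b, e0a0} — 2 commits.

2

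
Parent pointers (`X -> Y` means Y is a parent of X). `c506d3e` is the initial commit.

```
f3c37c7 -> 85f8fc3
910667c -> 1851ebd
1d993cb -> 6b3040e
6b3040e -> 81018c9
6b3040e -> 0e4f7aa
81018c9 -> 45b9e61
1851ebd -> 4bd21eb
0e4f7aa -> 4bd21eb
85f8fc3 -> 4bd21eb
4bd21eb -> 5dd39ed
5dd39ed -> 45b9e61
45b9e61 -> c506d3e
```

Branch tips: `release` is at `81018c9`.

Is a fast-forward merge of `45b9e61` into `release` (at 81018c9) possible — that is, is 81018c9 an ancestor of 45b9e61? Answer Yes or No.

No

A fast-forward from 81018c9 to 45b9e61 is possible iff 81018c9 is an ancestor of 45b9e61.
Ancestors of 45b9e61: {45b9e61, c506d3e}.
81018c9 is not among them, so fast-forward is not possible.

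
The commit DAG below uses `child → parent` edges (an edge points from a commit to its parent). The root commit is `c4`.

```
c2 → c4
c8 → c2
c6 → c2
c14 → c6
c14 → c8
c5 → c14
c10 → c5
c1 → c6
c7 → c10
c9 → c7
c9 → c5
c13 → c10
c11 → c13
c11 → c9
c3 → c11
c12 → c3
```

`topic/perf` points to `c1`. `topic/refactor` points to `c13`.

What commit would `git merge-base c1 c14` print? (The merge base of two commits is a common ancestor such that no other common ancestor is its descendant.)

Ancestors of c1: {c1, c2, c4, c6}.
Ancestors of c14: {c14, c2, c4, c6, c8}.
Common ancestors: {c2, c4, c6}.
Among these, c6 is not an ancestor of any other common ancestor — it is the merge base.

c6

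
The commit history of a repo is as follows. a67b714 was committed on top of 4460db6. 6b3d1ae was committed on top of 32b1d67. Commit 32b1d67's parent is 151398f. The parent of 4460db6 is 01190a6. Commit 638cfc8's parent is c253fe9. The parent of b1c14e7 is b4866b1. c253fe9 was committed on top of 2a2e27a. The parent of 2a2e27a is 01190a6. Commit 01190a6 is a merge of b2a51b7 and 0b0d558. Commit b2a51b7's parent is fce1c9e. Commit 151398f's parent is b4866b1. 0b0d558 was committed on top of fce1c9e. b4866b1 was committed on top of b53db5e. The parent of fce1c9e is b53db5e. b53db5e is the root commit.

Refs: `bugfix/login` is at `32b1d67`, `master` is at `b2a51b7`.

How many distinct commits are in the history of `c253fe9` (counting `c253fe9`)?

7

Walking parent pointers from c253fe9: reachable set = {01190a6, 0b0d558, 2a2e27a, b2a51b7, b53db5e, c253fe9, fce1c9e}.
That is 7 commits.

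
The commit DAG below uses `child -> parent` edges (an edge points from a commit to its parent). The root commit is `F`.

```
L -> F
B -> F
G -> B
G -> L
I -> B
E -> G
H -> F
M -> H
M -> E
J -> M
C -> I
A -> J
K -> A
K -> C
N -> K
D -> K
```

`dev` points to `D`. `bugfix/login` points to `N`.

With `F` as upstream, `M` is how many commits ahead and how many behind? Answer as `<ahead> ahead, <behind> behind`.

6 ahead, 0 behind

Reachable from M: {B, E, F, G, H, L, M}.
Reachable from F: {F}.
Only in M's history (ahead): {B, E, G, H, L, M} — 6.
Only in F's history (behind): {} — 0.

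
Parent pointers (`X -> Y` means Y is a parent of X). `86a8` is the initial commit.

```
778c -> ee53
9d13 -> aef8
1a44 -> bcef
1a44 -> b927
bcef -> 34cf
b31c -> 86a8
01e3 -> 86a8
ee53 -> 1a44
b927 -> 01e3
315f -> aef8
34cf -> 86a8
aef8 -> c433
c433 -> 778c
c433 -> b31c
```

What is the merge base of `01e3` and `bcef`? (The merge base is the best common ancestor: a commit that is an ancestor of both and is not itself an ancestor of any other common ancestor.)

Ancestors of 01e3: {01e3, 86a8}.
Ancestors of bcef: {34cf, 86a8, bcef}.
Common ancestors: {86a8}.
The only common ancestor is 86a8, so it is the merge base.

86a8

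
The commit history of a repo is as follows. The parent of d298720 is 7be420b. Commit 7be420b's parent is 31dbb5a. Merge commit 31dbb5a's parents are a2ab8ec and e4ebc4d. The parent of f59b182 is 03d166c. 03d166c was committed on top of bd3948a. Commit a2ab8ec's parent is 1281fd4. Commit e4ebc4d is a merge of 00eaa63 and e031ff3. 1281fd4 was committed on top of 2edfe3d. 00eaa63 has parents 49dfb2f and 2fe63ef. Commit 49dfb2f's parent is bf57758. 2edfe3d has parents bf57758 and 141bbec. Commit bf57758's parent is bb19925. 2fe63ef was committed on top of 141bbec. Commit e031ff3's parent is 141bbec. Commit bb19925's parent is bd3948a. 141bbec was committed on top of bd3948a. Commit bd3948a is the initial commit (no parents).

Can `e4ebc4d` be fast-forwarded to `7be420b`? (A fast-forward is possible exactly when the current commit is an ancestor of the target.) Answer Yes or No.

Yes

A fast-forward from e4ebc4d to 7be420b is possible iff e4ebc4d is an ancestor of 7be420b.
Ancestors of 7be420b: {00eaa63, 1281fd4, 141bbec, 2edfe3d, 2fe63ef, 31dbb5a, 49dfb2f, 7be420b, a2ab8ec, bb19925, bd3948a, bf57758, e031ff3, e4ebc4d}.
e4ebc4d is among them, so fast-forward is possible.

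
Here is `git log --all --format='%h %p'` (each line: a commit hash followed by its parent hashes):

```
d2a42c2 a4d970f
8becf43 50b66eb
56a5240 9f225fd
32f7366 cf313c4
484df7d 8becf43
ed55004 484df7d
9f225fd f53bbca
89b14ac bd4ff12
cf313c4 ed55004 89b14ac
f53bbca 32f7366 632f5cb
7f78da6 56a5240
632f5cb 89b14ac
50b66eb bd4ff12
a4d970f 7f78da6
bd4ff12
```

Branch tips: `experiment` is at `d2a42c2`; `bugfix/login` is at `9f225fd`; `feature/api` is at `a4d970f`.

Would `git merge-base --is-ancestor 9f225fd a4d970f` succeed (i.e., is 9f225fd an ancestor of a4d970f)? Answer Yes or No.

Ancestors of a4d970f (commits reachable by following parents): {32f7366, 484df7d, 50b66eb, 56a5240, 632f5cb, 7f78da6, 89b14ac, 8becf43, 9f225fd, a4d970f, bd4ff12, cf313c4, ed55004, f53bbca}.
9f225fd is in that set, so it is an ancestor of a4d970f.

Yes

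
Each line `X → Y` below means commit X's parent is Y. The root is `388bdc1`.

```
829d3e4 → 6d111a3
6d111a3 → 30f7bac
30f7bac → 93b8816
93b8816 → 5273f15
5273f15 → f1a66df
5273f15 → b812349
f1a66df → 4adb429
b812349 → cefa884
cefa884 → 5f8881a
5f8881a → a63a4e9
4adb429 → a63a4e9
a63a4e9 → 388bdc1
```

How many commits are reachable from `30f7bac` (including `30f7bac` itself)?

10

Walking parent pointers from 30f7bac: reachable set = {30f7bac, 388bdc1, 4adb429, 5273f15, 5f8881a, 93b8816, a63a4e9, b812349, cefa884, f1a66df}.
That is 10 commits.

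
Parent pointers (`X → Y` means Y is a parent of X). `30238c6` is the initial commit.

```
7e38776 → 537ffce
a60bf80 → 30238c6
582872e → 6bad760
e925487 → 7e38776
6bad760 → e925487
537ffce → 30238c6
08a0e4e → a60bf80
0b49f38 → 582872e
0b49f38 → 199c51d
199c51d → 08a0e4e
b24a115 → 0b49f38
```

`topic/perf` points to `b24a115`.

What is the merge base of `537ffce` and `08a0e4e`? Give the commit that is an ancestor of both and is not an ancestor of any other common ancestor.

Ancestors of 537ffce: {30238c6, 537ffce}.
Ancestors of 08a0e4e: {08a0e4e, 30238c6, a60bf80}.
Common ancestors: {30238c6}.
The only common ancestor is 30238c6, so it is the merge base.

30238c6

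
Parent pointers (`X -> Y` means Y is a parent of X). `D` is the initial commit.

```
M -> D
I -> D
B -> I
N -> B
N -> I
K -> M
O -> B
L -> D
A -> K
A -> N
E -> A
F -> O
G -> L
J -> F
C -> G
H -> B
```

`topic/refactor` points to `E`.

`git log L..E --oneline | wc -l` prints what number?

Reachable from E: {A, B, D, E, I, K, M, N}.
Reachable from L: {D, L}.
In E's history but not L's: {A, B, E, I, K, M, N} — 7 commits.

7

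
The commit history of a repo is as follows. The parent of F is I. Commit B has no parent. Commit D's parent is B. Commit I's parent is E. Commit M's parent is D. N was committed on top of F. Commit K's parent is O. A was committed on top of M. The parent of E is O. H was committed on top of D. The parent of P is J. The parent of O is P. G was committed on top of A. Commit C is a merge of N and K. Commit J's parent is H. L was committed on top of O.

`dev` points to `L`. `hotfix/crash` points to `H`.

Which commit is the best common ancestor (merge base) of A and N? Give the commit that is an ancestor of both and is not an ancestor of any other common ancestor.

D

Ancestors of A: {A, B, D, M}.
Ancestors of N: {B, D, E, F, H, I, J, N, O, P}.
Common ancestors: {B, D}.
Among these, D is not an ancestor of any other common ancestor — it is the merge base.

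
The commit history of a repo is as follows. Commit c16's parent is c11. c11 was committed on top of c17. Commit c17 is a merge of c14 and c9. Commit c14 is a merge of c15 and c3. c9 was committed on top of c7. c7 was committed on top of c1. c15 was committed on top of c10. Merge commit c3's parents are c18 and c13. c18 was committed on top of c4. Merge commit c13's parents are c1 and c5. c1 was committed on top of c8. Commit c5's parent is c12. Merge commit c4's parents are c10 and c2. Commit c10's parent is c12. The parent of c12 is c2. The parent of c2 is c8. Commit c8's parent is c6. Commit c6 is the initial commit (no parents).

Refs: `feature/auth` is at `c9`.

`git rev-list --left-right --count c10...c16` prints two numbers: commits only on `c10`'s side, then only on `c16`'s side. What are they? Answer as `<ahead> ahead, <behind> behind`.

Reachable from c10: {c10, c12, c2, c6, c8}.
Reachable from c16: {c1, c10, c11, c12, c13, c14, c15, c16, c17, c18, c2, c3, c4, c5, c6, c7, c8, c9}.
Only in c10's history (ahead): {} — 0.
Only in c16's history (behind): {c1, c11, c13, c14, c15, c16, c17, c18, c3, c4, c5, c7, c9} — 13.

0 ahead, 13 behind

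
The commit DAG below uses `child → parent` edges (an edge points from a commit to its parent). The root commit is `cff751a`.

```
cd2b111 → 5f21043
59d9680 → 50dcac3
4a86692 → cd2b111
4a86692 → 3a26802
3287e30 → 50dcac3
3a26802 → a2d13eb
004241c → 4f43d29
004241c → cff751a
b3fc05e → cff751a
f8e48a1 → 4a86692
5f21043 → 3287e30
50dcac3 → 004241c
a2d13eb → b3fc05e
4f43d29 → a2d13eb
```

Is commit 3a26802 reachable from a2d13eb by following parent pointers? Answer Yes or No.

Ancestors of a2d13eb: {a2d13eb, b3fc05e, cff751a}.
3a26802 is not in that set, so it is not an ancestor of a2d13eb.

No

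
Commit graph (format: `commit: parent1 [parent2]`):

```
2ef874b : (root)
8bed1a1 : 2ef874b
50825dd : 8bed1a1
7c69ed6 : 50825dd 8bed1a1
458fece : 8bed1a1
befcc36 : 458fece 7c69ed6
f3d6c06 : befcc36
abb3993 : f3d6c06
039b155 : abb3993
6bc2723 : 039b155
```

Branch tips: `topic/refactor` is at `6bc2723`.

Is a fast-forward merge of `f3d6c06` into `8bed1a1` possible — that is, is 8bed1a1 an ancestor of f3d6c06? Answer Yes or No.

Yes

A fast-forward from 8bed1a1 to f3d6c06 is possible iff 8bed1a1 is an ancestor of f3d6c06.
Ancestors of f3d6c06: {2ef874b, 458fece, 50825dd, 7c69ed6, 8bed1a1, befcc36, f3d6c06}.
8bed1a1 is among them, so fast-forward is possible.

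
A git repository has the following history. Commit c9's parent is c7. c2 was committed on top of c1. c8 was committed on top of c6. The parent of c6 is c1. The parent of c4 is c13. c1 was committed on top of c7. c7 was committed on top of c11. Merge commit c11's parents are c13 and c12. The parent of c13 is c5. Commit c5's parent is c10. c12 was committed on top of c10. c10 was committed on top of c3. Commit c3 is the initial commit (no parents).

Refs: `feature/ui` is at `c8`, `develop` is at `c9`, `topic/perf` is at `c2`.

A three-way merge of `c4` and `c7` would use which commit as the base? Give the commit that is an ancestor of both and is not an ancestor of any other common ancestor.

Ancestors of c4: {c10, c13, c3, c4, c5}.
Ancestors of c7: {c10, c11, c12, c13, c3, c5, c7}.
Common ancestors: {c10, c13, c3, c5}.
Among these, c13 is not an ancestor of any other common ancestor — it is the merge base.

c13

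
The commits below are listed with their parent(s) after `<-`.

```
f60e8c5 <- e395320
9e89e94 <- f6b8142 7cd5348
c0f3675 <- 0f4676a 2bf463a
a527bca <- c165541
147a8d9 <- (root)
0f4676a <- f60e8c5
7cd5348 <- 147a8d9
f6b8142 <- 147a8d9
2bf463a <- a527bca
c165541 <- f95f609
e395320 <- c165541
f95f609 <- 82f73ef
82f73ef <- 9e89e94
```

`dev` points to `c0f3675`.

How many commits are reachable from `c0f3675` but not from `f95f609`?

Reachable from c0f3675: {0f4676a, 147a8d9, 2bf463a, 7cd5348, 82f73ef, 9e89e94, a527bca, c0f3675, c165541, e395320, f60e8c5, f6b8142, f95f609}.
Reachable from f95f609: {147a8d9, 7cd5348, 82f73ef, 9e89e94, f6b8142, f95f609}.
In c0f3675's history but not f95f609's: {0f4676a, 2bf463a, a527bca, c0f3675, c165541, e395320, f60e8c5} — 7 commits.

7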